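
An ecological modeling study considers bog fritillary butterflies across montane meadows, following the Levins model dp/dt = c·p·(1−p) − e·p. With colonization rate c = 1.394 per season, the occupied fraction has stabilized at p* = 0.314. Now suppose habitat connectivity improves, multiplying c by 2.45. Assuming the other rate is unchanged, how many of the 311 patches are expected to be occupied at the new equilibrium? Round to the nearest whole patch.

224

Balance c(1−p*) = e gives e = 1.394×(1 − 0.31400) = 0.95628.
New p* = 1 − e/c = 1 − 0.95628/3.41530 = 0.72000.
Expected occupied = 311 × 0.72000 = 223.92 ≈ 224.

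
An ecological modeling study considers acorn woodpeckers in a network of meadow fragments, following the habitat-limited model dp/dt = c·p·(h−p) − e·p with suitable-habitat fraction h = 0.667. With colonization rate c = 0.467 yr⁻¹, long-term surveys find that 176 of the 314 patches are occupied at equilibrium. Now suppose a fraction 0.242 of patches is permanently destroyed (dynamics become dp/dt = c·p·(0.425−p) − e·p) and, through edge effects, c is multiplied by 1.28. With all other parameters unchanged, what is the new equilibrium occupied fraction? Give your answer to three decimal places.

0.342

Observed p* = 176/314 = 0.56051.
Balance c(h−p*) = e gives e = 0.467×(0.667 − 0.56051) = 0.04973.
New p* = 0.425 − e/c = 0.425 − 0.04973/0.59776 = 0.34181.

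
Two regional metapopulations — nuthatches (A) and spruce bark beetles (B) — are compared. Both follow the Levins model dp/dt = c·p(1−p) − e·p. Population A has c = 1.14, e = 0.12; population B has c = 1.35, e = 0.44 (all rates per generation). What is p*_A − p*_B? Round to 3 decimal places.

0.221

A: p*_A = 1 − 0.12/1.14 = 0.8947.
B: p*_B = 1 − 0.44/1.35 = 0.6741.
p*_A − p*_B = 0.8947 − 0.6741 = 0.2207.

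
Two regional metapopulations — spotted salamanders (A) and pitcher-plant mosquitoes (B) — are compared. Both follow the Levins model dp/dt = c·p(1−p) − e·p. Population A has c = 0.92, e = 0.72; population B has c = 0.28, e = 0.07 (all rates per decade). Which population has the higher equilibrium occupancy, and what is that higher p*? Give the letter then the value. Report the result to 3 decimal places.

A: p*_A = 1 − 0.72/0.92 = 0.2174.
B: p*_B = 1 − 0.07/0.28 = 0.7500.
B is higher at 0.7500.

B, 0.750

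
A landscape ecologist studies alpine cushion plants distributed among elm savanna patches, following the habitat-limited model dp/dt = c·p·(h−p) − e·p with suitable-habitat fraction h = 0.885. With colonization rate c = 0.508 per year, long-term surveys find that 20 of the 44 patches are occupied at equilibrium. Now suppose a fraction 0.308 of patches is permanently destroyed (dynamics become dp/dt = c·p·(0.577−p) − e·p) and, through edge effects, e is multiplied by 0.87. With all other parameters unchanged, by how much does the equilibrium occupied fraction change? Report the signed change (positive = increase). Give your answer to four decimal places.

Observed p* = 20/44 = 0.45455.
Balance c(h−p*) = e gives e = 0.508×(0.885 − 0.45455) = 0.21867.
New p* = 0.577 − e/c = 0.577 − 0.19024/0.50800 = 0.20251.
Δp* = 0.20251 − 0.45455 = -0.25204.

-0.2520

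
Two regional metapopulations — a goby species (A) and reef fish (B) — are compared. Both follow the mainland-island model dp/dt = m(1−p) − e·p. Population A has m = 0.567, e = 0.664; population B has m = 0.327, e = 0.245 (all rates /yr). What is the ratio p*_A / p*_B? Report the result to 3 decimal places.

A: p*_A = m/(m+e) = 0.567/1.2310 = 0.4606.
B: p*_B = 0.327/0.5720 = 0.5717.
p*_A / p*_B = 0.4606/0.5717 = 0.8057.

0.806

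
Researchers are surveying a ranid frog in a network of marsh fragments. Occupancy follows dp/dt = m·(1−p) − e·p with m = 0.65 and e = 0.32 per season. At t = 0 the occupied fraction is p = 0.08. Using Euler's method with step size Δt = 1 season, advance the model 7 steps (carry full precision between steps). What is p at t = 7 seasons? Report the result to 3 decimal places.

Update rule: p ← p + [m·(1−p) − e·p]·Δt with Δt = 1.
step 1: Δp = +0.57240, p = 0.65240
step 2: Δp = +0.01717, p = 0.66957
step 3: Δp = +0.00052, p = 0.67009
step 4: Δp = +0.00002, p = 0.67010
step 5: Δp = +0.00000, p = 0.67010
step 6: Δp = +0.00000, p = 0.67010
step 7: Δp = +0.00000, p = 0.67010

0.670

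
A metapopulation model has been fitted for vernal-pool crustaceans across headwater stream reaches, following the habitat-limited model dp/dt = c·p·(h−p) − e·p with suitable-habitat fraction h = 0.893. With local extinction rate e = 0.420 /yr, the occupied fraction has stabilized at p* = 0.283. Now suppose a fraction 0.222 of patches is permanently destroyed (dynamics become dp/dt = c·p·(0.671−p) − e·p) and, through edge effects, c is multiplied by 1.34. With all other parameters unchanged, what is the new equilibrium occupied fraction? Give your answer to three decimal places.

0.216

Balance c(h−p*) = e gives c = e/(0.893 − 0.28300) = 0.420/0.61000 = 0.68852.
New p* = 0.671 − e/c = 0.671 − 0.42000/0.92262 = 0.21577.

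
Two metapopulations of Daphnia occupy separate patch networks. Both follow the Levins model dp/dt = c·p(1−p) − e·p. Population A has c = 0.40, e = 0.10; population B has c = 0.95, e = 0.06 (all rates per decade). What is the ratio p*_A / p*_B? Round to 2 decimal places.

A: p*_A = 1 − 0.10/0.40 = 0.7500.
B: p*_B = 1 − 0.06/0.95 = 0.9368.
p*_A / p*_B = 0.7500/0.9368 = 0.8006.

0.80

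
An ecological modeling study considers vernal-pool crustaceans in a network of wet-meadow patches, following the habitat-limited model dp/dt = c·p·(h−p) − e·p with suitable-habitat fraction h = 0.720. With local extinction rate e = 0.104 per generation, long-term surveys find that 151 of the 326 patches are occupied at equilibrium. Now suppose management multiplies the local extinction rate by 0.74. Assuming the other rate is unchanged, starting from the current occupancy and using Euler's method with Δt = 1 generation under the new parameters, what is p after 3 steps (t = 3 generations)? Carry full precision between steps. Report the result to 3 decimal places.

Observed p* = 151/326 = 0.46319.
Balance c(h−p*) = e gives c = e/(0.72 − 0.46319) = 0.104/0.25681 = 0.40497.
Starting from p₀ = 0.46319; update p ← p + (dp/dt)·Δt with the new parameters.
p: 0.46319 → 0.47571  (Δp = +0.01252)
p: 0.47571 → 0.48617  (Δp = +0.01045)
p: 0.48617 → 0.49479  (Δp = +0.00862)

0.495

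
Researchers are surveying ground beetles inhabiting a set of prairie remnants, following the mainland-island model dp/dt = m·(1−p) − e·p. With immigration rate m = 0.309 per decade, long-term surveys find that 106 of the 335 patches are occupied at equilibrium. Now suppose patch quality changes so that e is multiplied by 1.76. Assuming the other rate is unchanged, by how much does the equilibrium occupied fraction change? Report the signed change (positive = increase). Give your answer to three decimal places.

Observed p* = 106/335 = 0.31642.
Balance m(1−p*) = e·p* gives e = m(1−p*)/p* = 0.309×0.68358/0.31642 = 0.66755.
New p* = m/(m+e) = 0.30900/(0.30900+1.17489) = 0.20824.
Δp* = 0.20824 − 0.31642 = -0.10818.

-0.108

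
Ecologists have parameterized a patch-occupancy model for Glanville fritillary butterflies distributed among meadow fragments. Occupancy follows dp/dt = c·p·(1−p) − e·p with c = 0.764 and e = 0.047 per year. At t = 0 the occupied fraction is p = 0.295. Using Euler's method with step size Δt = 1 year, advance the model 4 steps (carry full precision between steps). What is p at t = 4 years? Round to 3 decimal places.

Update rule: p ← p + [c·p·(1−p) − e·p]·Δt with Δt = 1.
step 1: Δp = +0.14503, p = 0.44003
step 2: Δp = +0.16757, p = 0.60760
step 3: Δp = +0.15360, p = 0.76120
step 4: Δp = +0.10310, p = 0.86430

0.864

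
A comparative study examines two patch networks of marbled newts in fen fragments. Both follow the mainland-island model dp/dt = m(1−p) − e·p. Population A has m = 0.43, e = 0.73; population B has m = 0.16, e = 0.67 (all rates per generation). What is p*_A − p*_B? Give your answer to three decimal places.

A: p*_A = m/(m+e) = 0.43/1.1600 = 0.3707.
B: p*_B = 0.16/0.8300 = 0.1928.
p*_A − p*_B = 0.3707 − 0.1928 = 0.1779.

0.178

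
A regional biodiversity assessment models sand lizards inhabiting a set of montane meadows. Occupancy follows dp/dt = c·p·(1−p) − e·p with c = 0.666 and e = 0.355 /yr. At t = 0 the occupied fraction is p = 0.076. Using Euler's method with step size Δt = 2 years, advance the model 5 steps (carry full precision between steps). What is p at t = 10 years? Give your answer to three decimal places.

Update rule: p ← p + [c·p·(1−p) − e·p]·Δt with Δt = 2.
p: 0.07600 → 0.11558  (Δp = +0.03958)
p: 0.11558 → 0.16967  (Δp = +0.05410)
p: 0.16967 → 0.23686  (Δp = +0.06719)
p: 0.23686 → 0.30946  (Δp = +0.07260)
p: 0.30946 → 0.37439  (Δp = +0.06492)

0.374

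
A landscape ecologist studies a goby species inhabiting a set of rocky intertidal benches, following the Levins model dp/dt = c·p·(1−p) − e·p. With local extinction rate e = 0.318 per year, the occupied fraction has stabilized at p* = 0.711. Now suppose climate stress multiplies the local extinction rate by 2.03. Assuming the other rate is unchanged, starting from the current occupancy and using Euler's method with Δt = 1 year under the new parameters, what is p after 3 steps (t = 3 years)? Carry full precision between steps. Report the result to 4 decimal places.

Balance c(1−p*) = e gives c = e/(1 − 0.71100) = 0.318/0.28900 = 1.10035.
Starting from p₀ = 0.71100; update p ← p + (dp/dt)·Δt with the new parameters.
step 1: Δp = -0.23288, p = 0.47812
step 2: Δp = -0.03409, p = 0.44403
step 3: Δp = -0.01500, p = 0.42903

0.4290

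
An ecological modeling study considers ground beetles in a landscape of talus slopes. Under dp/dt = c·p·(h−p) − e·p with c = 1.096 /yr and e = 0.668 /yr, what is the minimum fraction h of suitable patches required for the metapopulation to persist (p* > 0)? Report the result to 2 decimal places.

p* = h − e/c is positive only when h > e/c.
h_min = e/c = 0.668/1.096 = 0.6095.

0.61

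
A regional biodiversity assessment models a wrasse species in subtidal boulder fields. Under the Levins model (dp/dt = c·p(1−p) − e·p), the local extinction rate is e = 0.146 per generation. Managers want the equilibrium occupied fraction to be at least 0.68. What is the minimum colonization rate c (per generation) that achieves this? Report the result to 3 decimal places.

0.456

p* = 1 − e/c ≥ 0.68 requires e/c ≤ 0.3200, i.e. c ≥ e/0.3200.
c_min = 0.146/0.3200 = 0.4563.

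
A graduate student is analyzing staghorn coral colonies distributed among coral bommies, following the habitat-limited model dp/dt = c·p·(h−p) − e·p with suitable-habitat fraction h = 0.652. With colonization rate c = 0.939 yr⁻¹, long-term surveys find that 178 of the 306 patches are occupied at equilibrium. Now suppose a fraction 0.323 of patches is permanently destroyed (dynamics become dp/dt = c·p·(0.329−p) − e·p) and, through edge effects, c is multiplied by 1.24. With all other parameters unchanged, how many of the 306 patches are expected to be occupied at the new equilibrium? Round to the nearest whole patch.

Observed p* = 178/306 = 0.58170.
Balance c(h−p*) = e gives e = 0.939×(0.652 − 0.58170) = 0.06601.
New p* = 0.329 − e/c = 0.329 − 0.06601/1.16436 = 0.27231.
Expected occupied = 306 × 0.27231 = 83.33 ≈ 83.

83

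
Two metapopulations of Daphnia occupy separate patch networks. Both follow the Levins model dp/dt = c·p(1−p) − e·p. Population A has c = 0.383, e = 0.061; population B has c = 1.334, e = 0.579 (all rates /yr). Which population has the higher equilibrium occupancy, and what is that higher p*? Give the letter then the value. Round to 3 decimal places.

A, 0.841

A: p*_A = 1 − 0.061/0.383 = 0.8407.
B: p*_B = 1 − 0.579/1.334 = 0.5660.
A is higher at 0.8407.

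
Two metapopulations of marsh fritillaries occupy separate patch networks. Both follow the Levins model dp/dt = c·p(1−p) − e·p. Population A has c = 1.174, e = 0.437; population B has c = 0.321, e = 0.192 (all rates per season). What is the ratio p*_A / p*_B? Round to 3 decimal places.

1.562

A: p*_A = 1 − 0.437/1.174 = 0.6278.
B: p*_B = 1 − 0.192/0.321 = 0.4019.
p*_A / p*_B = 0.6278/0.4019 = 1.5621.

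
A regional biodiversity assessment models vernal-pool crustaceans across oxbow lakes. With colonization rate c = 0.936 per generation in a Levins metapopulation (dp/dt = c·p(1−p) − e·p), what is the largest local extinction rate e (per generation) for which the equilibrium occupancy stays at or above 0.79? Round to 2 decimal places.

0.20

1 − e/c ≥ 0.79 ⇒ e ≤ c(1 − 0.79) = 0.936 × 0.2100.
e_max = 0.1966.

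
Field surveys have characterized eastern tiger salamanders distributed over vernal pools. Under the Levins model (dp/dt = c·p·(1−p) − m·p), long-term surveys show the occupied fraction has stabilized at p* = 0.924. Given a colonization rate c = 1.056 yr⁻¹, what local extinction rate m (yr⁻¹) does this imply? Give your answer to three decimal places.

0.080

At equilibrium c(1−p*) = m.
m = 1.056 × (1 − 0.924) = 1.056 × 0.0760 = 0.0803.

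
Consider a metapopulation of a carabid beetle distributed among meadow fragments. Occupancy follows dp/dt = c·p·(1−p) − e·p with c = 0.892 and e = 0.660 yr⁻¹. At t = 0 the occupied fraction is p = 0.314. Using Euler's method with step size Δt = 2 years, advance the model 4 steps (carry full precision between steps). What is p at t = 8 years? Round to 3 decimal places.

0.263

Update rule: p ← p + [c·p·(1−p) − e·p]·Δt with Δt = 2.
step 1: Δp = -0.03020, p = 0.28380
step 2: Δp = -0.01200, p = 0.27180
step 3: Δp = -0.00568, p = 0.26612
step 4: Δp = -0.00286, p = 0.26326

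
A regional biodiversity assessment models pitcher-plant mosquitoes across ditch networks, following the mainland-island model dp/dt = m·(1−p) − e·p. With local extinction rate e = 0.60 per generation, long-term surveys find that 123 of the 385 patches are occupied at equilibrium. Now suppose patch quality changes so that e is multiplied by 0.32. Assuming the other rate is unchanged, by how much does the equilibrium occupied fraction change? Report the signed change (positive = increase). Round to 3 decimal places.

0.275

Observed p* = 123/385 = 0.31948.
Balance m(1−p*) = e·p* gives m = e·p*/(1−p*) = 0.60×0.31948/0.68052 = 0.28168.
New p* = m/(m+e) = 0.28168/(0.28168+0.19200) = 0.59466.
Δp* = 0.59466 − 0.31948 = +0.27518.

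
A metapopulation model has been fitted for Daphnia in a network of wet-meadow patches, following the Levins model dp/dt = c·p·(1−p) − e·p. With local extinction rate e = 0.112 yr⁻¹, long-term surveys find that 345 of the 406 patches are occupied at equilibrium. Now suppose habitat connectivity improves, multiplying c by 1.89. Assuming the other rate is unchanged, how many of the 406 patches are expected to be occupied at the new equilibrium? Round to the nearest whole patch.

Observed p* = 345/406 = 0.84975.
Balance c(1−p*) = e gives c = e/(1 − 0.84975) = 0.112/0.15025 = 0.74542.
New p* = 1 − e/c = 1 − 0.11200/1.40884 = 0.92050.
Expected occupied = 406 × 0.92050 = 373.72 ≈ 374.

374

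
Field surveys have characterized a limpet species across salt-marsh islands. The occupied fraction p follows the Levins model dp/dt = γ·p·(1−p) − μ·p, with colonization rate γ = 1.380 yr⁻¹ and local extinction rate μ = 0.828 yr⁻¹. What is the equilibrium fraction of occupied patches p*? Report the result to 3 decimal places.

0.400

At equilibrium, colonization balances extinction: γ·p*·(1−p*) = μ·p*.
So p* = 1 − μ/γ = 1 − 0.828/1.380 = 1 − 0.6000 = 0.4000.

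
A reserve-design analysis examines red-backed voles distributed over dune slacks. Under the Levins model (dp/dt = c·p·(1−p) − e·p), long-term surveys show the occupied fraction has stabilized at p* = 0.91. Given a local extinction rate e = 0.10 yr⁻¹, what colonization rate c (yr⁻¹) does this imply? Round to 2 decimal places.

At equilibrium c(1−p*) = e, so c = e/(1−p*).
c = 0.10/(1 − 0.91) = 0.10/0.0900 = 1.1111.

1.11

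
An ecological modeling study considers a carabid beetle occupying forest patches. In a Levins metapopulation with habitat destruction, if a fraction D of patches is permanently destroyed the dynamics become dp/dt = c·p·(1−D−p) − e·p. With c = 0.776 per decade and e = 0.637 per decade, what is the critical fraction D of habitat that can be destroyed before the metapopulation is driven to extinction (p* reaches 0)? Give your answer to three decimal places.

The nontrivial equilibrium is p* = (1−D) − e/c; extinction occurs when this hits zero.
So D_crit = 1 − e/c = 1 − 0.637/0.776 = 1 − 0.8209 = 0.1791.
This equals the undisturbed p*, a classic result of Lande's extension.

0.179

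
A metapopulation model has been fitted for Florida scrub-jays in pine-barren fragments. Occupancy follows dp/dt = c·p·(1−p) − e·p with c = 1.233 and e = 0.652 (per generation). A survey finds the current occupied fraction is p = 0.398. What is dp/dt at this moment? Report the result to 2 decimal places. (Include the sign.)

0.04

Colonization term: c·p·(1−p) = 1.233×0.398×0.6020 = 0.29542.
Extinction term: e·p = 0.25950.
dp/dt = 0.29542 − 0.25950 = 0.03593.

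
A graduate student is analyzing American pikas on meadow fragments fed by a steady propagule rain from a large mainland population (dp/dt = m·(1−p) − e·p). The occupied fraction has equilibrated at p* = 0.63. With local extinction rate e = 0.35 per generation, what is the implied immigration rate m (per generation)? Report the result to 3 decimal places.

0.596

At equilibrium m(1−p*) = e·p*, so m = e·p*/(1−p*).
m = 0.35 × 0.63 / 0.3700 = 0.2205/0.3700 = 0.5959.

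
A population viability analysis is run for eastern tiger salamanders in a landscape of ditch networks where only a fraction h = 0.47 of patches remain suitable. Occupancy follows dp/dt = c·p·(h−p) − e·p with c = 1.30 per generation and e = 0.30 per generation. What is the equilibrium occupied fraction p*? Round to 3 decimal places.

Setting dp/dt = 0 and dividing by p* gives c·(h−p*) = e.
So p* = h − e/c = 0.47 − 0.30/1.30 = 0.47 − 0.2308 = 0.2392.

0.239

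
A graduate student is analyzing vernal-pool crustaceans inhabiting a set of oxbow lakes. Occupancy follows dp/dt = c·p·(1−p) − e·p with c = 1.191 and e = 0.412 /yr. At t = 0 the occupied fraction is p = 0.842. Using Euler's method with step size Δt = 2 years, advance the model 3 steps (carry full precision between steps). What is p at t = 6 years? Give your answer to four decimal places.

Update rule: p ← p + [c·p·(1−p) − e·p]·Δt with Δt = 2.
step 1: Δp = -0.37692, p = 0.46508
step 2: Δp = +0.20937, p = 0.67445
step 3: Δp = -0.03274, p = 0.64171

0.6417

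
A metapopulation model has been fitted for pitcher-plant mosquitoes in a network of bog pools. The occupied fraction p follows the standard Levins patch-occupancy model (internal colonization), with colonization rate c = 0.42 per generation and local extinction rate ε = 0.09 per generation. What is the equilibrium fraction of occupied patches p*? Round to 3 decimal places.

0.786

At equilibrium, colonization balances extinction: c·p*·(1−p*) = ε·p*.
So p* = 1 − ε/c = 1 − 0.09/0.42 = 1 − 0.2143 = 0.7857.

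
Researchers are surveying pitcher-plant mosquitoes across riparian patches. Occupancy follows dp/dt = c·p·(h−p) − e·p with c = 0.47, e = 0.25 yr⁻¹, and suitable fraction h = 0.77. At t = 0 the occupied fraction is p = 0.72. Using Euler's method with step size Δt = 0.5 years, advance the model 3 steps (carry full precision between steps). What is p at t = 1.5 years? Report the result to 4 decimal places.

0.5321

Update rule: p ← p + [c·p·(h−p) − e·p]·Δt with Δt = 0.5.
  1  |  dp/dt·Δt = -0.081540  |  p_1 = 0.638460
  2  |  dp/dt·Δt = -0.060071  |  p_2 = 0.578389
  3  |  dp/dt·Δt = -0.046254  |  p_3 = 0.532134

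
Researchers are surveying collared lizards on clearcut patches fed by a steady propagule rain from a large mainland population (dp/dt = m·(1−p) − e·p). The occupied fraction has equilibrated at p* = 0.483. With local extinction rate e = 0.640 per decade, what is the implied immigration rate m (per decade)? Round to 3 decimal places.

0.598

At equilibrium m(1−p*) = e·p*, so m = e·p*/(1−p*).
m = 0.640 × 0.483 / 0.5170 = 0.3091/0.5170 = 0.5979.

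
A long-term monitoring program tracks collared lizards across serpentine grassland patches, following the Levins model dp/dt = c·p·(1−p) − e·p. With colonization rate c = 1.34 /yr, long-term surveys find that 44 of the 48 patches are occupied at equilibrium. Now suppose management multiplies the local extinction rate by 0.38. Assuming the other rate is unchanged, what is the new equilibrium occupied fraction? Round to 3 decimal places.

0.968

Observed p* = 44/48 = 0.91667.
Balance c(1−p*) = e gives e = 1.34×(1 − 0.91667) = 0.11166.
New p* = 1 − e/c = 1 − 0.04243/1.34000 = 0.96834.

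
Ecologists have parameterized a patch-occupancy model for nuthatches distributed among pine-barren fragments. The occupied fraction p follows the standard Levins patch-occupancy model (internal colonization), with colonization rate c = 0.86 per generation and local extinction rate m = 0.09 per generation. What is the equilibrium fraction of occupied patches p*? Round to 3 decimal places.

Setting dp/dt = 0 and dividing through by p* gives c·(1−p*) = m.
So p* = 1 − m/c = 1 − 0.09/0.86 = 1 − 0.1047 = 0.8953.

0.895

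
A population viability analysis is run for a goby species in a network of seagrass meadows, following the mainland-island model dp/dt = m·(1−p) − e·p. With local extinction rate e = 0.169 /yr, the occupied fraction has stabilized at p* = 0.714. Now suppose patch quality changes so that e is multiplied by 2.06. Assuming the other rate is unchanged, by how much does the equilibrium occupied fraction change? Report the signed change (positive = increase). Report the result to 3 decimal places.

Balance m(1−p*) = e·p* gives m = e·p*/(1−p*) = 0.169×0.71400/0.28600 = 0.42191.
New p* = m/(m+e) = 0.42191/(0.42191+0.34814) = 0.54790.
Δp* = 0.54790 − 0.71400 = -0.16610.

-0.166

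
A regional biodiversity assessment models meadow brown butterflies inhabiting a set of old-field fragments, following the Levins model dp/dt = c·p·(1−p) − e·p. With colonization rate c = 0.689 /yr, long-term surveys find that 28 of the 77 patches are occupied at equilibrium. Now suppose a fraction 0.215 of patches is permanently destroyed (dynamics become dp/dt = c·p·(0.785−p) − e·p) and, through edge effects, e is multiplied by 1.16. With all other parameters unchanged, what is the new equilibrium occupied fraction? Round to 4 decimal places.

0.0468

Observed p* = 28/77 = 0.36364.
Balance c(1−p*) = e gives e = 0.689×(1 − 0.36364) = 0.43845.
New p* = 0.785 − e/c = 0.785 − 0.50860/0.68900 = 0.04683.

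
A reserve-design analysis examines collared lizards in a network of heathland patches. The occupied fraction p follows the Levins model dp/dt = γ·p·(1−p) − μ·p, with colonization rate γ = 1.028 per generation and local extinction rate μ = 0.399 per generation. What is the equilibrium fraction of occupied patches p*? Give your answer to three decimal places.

At equilibrium, colonization balances extinction: γ·p*·(1−p*) = μ·p*.
So p* = 1 − μ/γ = 1 − 0.399/1.028 = 1 − 0.3881 = 0.6119.

0.612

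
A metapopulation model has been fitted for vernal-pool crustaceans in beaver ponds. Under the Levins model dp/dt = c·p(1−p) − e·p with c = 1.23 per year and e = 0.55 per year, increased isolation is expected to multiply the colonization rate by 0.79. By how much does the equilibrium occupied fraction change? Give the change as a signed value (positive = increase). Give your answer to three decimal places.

-0.119

Before: p* = 1 − 0.55/1.23 = 0.5528.
After the change, c = 0.9717, e = 0.55, so p* = 1 − 0.55/0.9717 = 0.4340.
Δp* = 0.4340 − 0.5528 = -0.1189.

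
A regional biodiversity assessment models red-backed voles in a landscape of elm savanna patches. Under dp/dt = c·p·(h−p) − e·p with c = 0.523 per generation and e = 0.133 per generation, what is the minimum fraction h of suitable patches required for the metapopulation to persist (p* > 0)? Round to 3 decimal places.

0.254

p* = h − e/c is positive only when h > e/c.
h_min = e/c = 0.133/0.523 = 0.2543.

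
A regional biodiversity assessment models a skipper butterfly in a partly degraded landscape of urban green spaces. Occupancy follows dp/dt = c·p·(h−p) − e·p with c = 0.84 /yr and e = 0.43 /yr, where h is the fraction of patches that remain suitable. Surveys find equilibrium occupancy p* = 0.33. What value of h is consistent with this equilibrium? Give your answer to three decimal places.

0.842

At equilibrium c(h−p*) = e, so h = p* + e/c.
h = 0.33 + 0.43/0.84 = 0.33 + 0.5119 = 0.8419.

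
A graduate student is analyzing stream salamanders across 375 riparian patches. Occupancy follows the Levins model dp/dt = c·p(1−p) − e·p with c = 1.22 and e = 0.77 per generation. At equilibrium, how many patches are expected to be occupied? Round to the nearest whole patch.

p* = 1 − e/c = 1 − 0.77/1.22 = 0.3689.
Expected occupied patches = N × p* = 375 × 0.3689 = 138.32 ≈ 138.

138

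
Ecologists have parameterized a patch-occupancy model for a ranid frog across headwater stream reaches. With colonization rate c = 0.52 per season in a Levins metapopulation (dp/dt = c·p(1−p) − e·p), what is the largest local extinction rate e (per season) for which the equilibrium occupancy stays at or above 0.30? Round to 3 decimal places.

0.364

1 − e/c ≥ 0.30 ⇒ e ≤ c(1 − 0.30) = 0.52 × 0.7000.
e_max = 0.3640.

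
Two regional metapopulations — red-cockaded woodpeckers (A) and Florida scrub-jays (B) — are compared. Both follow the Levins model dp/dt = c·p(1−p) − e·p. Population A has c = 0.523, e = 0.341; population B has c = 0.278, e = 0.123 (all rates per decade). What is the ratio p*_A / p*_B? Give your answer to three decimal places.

A: p*_A = 1 − 0.341/0.523 = 0.3480.
B: p*_B = 1 − 0.123/0.278 = 0.5576.
p*_A / p*_B = 0.3480/0.5576 = 0.6241.

0.624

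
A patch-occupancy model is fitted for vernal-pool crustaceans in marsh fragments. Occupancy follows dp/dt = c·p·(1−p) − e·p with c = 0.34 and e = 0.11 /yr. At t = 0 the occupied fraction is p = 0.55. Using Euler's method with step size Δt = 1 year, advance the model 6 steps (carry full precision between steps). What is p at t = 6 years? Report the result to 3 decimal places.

Update rule: p ← p + [c·p·(1−p) − e·p]·Δt with Δt = 1.
  1  |  dp/dt·Δt = +0.023650  |  p_1 = 0.573650
  2  |  dp/dt·Δt = +0.020054  |  p_2 = 0.593704
  3  |  dp/dt·Δt = +0.016707  |  p_3 = 0.610411
  4  |  dp/dt·Δt = +0.013710  |  p_4 = 0.624121
  5  |  dp/dt·Δt = +0.011109  |  p_5 = 0.635230
  6  |  dp/dt·Δt = +0.008907  |  p_6 = 0.644137

0.644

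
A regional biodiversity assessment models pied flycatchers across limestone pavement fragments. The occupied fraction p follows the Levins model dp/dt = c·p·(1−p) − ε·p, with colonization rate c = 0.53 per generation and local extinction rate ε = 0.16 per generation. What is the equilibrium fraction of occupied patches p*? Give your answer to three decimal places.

0.698

Setting dp/dt = 0 and dividing through by p* gives c·(1−p*) = ε.
So p* = 1 − ε/c = 1 − 0.16/0.53 = 1 − 0.3019 = 0.6981.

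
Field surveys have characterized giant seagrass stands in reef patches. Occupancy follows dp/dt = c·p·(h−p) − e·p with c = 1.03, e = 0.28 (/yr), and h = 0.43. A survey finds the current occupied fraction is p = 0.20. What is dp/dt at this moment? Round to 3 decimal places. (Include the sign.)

Colonization term: c·p·(h−p) = 1.03×0.20×0.2300 = 0.04738.
Extinction term: e·p = 0.05600.
dp/dt = 0.04738 − 0.05600 = -0.00862.

-0.009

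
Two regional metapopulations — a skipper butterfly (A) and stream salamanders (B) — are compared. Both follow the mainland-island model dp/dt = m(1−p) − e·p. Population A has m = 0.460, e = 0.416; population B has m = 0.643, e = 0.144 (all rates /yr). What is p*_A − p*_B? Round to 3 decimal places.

A: p*_A = m/(m+e) = 0.460/0.8760 = 0.5251.
B: p*_B = 0.643/0.7870 = 0.8170.
p*_A − p*_B = 0.5251 − 0.8170 = -0.2919.

-0.292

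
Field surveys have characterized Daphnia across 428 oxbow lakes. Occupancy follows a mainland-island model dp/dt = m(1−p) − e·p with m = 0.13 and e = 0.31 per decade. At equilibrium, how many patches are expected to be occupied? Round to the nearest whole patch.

126

p* = m/(m+e) = 0.13/0.4400 = 0.2955.
Expected occupied patches = N × p* = 428 × 0.2955 = 126.45 ≈ 126.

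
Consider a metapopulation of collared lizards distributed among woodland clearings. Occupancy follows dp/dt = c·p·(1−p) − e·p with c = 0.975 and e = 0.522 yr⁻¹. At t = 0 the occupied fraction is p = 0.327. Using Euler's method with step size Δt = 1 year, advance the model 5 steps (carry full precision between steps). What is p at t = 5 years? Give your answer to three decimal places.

0.453

Update rule: p ← p + [c·p·(1−p) − e·p]·Δt with Δt = 1.
  1  |  dp/dt·Δt = +0.043875  |  p_1 = 0.370875
  2  |  dp/dt·Δt = +0.033897  |  p_2 = 0.404772
  3  |  dp/dt·Δt = +0.023617  |  p_3 = 0.428389
  4  |  dp/dt·Δt = +0.015131  |  p_4 = 0.443520
  5  |  dp/dt·Δt = +0.009122  |  p_5 = 0.452642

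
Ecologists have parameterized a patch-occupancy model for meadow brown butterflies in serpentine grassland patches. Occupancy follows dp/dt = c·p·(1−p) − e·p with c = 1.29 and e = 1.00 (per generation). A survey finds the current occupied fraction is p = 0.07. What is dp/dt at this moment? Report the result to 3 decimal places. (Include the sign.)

Colonization term: c·p·(1−p) = 1.29×0.07×0.9300 = 0.08398.
Extinction term: e·p = 0.07000.
dp/dt = 0.08398 − 0.07000 = 0.01398.

0.014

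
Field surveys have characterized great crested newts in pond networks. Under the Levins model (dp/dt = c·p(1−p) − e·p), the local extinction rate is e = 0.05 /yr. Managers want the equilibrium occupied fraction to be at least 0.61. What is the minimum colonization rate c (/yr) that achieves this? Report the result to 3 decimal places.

0.128

p* = 1 − e/c ≥ 0.61 requires e/c ≤ 0.3900, i.e. c ≥ e/0.3900.
c_min = 0.05/0.3900 = 0.1282.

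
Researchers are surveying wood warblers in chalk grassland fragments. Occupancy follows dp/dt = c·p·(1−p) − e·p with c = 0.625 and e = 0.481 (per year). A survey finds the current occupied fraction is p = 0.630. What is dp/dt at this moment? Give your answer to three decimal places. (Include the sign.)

Colonization term: c·p·(1−p) = 0.625×0.630×0.3700 = 0.14569.
Extinction term: e·p = 0.30303.
dp/dt = 0.14569 − 0.30303 = -0.15734.

-0.157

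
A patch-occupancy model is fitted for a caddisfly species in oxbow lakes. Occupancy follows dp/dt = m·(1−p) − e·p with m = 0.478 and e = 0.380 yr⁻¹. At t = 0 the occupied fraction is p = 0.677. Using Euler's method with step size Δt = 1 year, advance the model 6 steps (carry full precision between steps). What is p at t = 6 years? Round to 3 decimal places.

0.557

Update rule: p ← p + [m·(1−p) − e·p]·Δt with Δt = 1.
step 1: Δp = -0.10287, p = 0.57413
step 2: Δp = -0.01461, p = 0.55953
step 3: Δp = -0.00207, p = 0.55745
step 4: Δp = -0.00029, p = 0.55716
step 5: Δp = -0.00004, p = 0.55712
step 6: Δp = -0.00001, p = 0.55711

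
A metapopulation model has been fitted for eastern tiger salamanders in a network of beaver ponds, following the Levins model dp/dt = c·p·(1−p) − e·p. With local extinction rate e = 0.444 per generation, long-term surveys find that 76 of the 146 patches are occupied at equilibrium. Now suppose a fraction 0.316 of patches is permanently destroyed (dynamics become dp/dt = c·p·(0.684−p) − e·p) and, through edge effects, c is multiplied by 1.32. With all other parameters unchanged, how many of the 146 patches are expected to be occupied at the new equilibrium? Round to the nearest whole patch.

Observed p* = 76/146 = 0.52055.
Balance c(1−p*) = e gives c = e/(1 − 0.52055) = 0.444/0.47945 = 0.92606.
New p* = 0.684 − e/c = 0.684 − 0.44400/1.22240 = 0.32078.
Expected occupied = 146 × 0.32078 = 46.83 ≈ 47.

47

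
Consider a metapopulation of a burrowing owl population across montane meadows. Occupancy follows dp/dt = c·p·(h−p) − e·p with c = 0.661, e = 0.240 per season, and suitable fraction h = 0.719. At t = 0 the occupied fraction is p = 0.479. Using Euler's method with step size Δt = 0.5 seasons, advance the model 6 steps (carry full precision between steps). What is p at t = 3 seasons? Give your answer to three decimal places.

0.404

Update rule: p ← p + [c·p·(h−p) − e·p]·Δt with Δt = 0.5.
p: 0.47900 → 0.45951  (Δp = -0.01949)
p: 0.45951 → 0.44378  (Δp = -0.01573)
p: 0.44378 → 0.43089  (Δp = -0.01289)
p: 0.43089 → 0.42022  (Δp = -0.01068)
p: 0.42022 → 0.41129  (Δp = -0.00893)
p: 0.41129 → 0.40376  (Δp = -0.00753)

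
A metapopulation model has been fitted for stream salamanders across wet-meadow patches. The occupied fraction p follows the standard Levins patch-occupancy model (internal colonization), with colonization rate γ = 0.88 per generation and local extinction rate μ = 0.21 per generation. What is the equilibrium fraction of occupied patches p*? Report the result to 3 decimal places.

0.761

Setting dp/dt = 0 and dividing through by p* gives γ·(1−p*) = μ.
So p* = 1 − μ/γ = 1 − 0.21/0.88 = 1 − 0.2386 = 0.7614.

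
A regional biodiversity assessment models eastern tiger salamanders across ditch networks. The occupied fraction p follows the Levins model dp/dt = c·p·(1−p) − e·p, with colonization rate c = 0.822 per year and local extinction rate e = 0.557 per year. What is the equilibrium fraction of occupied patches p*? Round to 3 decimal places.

0.322

Setting dp/dt = 0 and dividing through by p* gives c·(1−p*) = e.
So p* = 1 − e/c = 1 − 0.557/0.822 = 1 − 0.6776 = 0.3224.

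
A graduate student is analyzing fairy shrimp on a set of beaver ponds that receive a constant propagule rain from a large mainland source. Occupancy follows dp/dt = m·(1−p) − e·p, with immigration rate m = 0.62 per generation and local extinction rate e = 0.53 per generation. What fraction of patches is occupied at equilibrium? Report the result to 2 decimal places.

0.54

At equilibrium the propagule rain into empty patches balances local extinction: m(1−p*) = e·p*.
p* = m/(m+e) = 0.62/(0.62+0.53) = 0.62/1.1500 = 0.5391.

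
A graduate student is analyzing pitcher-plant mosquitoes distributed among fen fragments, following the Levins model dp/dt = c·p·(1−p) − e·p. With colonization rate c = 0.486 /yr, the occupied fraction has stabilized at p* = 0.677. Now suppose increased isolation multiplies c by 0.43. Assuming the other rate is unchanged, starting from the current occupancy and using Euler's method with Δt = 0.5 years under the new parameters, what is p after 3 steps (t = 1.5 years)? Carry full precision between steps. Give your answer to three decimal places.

0.596

Balance c(1−p*) = e gives e = 0.486×(1 − 0.67700) = 0.15698.
Starting from p₀ = 0.67700; update p ← p + (dp/dt)·Δt with the new parameters.
  1  |  dp/dt·Δt = -0.030288  |  p_1 = 0.646712
  2  |  dp/dt·Δt = -0.026886  |  p_2 = 0.619826
  3  |  dp/dt·Δt = -0.024027  |  p_3 = 0.595798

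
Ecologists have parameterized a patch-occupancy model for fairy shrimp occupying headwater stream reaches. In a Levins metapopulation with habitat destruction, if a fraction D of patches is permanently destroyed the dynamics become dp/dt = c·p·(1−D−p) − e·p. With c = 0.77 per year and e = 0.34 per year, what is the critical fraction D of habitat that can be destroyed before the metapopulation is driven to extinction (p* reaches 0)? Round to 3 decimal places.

The nontrivial equilibrium is p* = (1−D) − e/c; extinction occurs when this hits zero.
So D_crit = 1 − e/c = 1 − 0.34/0.77 = 1 − 0.4416 = 0.5584.
Note this equals the original equilibrium occupancy — the Levins extinction-debt result.

0.558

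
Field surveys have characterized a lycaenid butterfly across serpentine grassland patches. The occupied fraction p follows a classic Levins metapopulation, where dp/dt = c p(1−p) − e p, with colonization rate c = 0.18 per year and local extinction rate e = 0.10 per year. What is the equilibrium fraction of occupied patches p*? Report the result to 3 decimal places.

0.444

Setting dp/dt = 0 and dividing through by p* gives c·(1−p*) = e.
So p* = 1 − e/c = 1 − 0.10/0.18 = 1 − 0.5556 = 0.4444.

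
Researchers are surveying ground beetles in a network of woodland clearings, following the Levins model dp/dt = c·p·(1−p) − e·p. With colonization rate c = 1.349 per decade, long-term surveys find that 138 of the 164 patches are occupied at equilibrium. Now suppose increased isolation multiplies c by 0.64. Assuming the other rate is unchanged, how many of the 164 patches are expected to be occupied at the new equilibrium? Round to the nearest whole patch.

Observed p* = 138/164 = 0.84146.
Balance c(1−p*) = e gives e = 1.349×(1 − 0.84146) = 0.21387.
New p* = 1 − e/c = 1 − 0.21387/0.86336 = 0.75228.
Expected occupied = 164 × 0.75228 = 123.37 ≈ 123.

123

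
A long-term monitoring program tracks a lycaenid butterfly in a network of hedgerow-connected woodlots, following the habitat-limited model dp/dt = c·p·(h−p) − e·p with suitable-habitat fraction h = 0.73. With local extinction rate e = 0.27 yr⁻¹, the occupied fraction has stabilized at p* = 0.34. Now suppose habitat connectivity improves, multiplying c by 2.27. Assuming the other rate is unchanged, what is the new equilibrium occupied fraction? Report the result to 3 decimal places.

Balance c(h−p*) = e gives c = e/(0.73 − 0.34000) = 0.27/0.39000 = 0.69231.
New p* = 0.73 − e/c = 0.73 − 0.27000/1.57154 = 0.55819.

0.558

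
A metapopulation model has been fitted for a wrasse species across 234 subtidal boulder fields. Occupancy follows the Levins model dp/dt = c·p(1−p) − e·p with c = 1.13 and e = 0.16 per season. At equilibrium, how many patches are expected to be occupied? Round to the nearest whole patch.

p* = 1 − e/c = 1 − 0.16/1.13 = 0.8584.
Expected occupied patches = N × p* = 234 × 0.8584 = 200.87 ≈ 201.

201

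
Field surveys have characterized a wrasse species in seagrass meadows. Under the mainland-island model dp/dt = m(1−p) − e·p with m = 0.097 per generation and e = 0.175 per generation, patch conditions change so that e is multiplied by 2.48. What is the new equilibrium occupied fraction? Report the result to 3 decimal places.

0.183

Before: p* = 0.097/(0.097+0.175) = 0.3566.
After: m = 0.097, e = 0.434; p* = 0.097/0.5310 = 0.1827.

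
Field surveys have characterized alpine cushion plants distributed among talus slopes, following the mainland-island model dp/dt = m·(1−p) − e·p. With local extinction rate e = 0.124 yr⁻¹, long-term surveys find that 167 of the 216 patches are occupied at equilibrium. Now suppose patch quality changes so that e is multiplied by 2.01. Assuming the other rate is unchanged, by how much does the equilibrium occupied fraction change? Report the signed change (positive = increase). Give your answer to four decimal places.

Observed p* = 167/216 = 0.77315.
Balance m(1−p*) = e·p* gives m = e·p*/(1−p*) = 0.124×0.77315/0.22685 = 0.42262.
New p* = m/(m+e) = 0.42262/(0.42262+0.24924) = 0.62903.
Δp* = 0.62903 − 0.77315 = -0.14412.

-0.1441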